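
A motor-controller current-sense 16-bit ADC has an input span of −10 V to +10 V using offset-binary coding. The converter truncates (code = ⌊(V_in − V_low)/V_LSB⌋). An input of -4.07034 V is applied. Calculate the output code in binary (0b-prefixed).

code 0b100101111100110 (decimal 19430)

LSB = 20 V / 65536 = 305.18 µV.
Input sits at 19430.310 steps above V_low.
⌊·⌋(19430.310) = 19430.
In binary (0b-prefixed): 0b100101111100110.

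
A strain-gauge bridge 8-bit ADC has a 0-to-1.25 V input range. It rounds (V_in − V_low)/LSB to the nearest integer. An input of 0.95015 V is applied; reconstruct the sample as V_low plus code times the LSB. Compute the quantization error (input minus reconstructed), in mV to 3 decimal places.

LSB = 1.25/2^8 = 4.883 mV.
(V_in − V_low)/LSB = (0.95015 − 0)/0.00488281 = 194.5907 → code 195 (round).
Reconstructed: 0.95214844 V.
Difference: -0.00199844 V → -1.998 mV.

-1.998 mV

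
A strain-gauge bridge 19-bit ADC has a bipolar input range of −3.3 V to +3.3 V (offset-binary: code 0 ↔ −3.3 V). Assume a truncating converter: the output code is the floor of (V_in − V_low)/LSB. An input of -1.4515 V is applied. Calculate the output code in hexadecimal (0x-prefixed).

LSB = 6.6 V / 524288 = 12.59 µV.
(V_in − V_low)/LSB = (-1.4515 − (−3.3)) / 1.25885e-05 = 146840.359.
So the output code is 146840.
In hexadecimal (0x-prefixed): 0x23D98.

code 0x23D98 (decimal 146840)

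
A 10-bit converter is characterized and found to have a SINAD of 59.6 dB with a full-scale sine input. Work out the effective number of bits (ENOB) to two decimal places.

ENOB = (SINAD − 1.76) / 6.02 = (59.6 − 1.76)/6.02 = 9.608.

9.61 bits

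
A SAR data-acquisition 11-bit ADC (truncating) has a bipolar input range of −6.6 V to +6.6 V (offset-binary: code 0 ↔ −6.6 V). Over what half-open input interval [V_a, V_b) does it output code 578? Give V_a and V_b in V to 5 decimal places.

[-2.87461 V, -2.86816 V)

LSB = 13.2/2^11 = 6.445 mV.
V_a = V_low + 578·LSB = -2.87461 V; V_b = V_low + 579·LSB = -2.86816 V.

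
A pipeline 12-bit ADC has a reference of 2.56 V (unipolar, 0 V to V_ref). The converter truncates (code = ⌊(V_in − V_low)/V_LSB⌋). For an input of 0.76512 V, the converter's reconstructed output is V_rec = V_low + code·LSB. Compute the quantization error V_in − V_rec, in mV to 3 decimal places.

Step size: 2.56 V ÷ 2^12 = 0.625 mV.
(0.76512 − 0)/0.000625 = 1224.1920; ⌊·⌋ gives code 1224.
V_rec = 0 + 1224·0.000625 = 0.765 V.
Error = 0.76512 − 0.765 = 0.00012 V = 0.120 mV.

0.120 mV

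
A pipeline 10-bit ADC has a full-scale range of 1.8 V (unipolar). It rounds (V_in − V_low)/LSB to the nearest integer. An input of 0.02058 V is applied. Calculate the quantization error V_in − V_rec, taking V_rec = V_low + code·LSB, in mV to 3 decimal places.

-0.514 mV

LSB = 1.8/2^10 = 1.758 mV.
(0.02058 − 0)/0.00175781 = 11.7077; round gives code 12.
V_rec = 0 + 12·0.00175781 = 0.02109375 V.
V_in − V_rec = -0.00051375 V = -0.514 mV.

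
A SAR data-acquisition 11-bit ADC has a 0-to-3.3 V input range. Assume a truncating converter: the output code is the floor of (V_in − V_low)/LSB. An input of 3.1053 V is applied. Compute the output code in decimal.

Full-scale span = 3.3 V; LSB = 3.3/2^11 = 1.611 mV.
Input sits at 1927.168 steps above V_low.
⌊·⌋(1927.168) = 1927.

code 1927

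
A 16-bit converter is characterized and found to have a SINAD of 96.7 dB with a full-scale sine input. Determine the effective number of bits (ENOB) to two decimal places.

15.77 bits

ENOB = (SINAD − 1.76) / 6.02 = (96.7 − 1.76)/6.02 = 15.771.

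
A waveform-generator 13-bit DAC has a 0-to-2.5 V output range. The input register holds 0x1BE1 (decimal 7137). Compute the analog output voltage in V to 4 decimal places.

LSB = 2.5 V / 2^13 = 305.18 µV.
Code 0x1BE1 = 7137 decimal.
V_out = 0 + 7137 × 0.000305176 V = 2.17804 V.

2.1780 V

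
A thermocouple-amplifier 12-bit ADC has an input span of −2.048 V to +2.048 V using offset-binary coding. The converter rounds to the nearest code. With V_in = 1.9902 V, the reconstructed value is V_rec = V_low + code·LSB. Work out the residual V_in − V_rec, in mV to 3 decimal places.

0.200 mV

One LSB is 4.096 V / 4096 = 1.000 mV.
(V_in − V_low)/LSB = (1.9902 − (−2.048))/0.001 = 4038.2000 → code 4038 (round).
Reconstructed: 1.99 V.
V_in − V_rec = 0.0002 V = 0.200 mV.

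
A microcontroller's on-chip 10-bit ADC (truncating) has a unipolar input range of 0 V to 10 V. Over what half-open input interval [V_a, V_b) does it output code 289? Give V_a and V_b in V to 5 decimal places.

[2.82227 V, 2.83203 V)

LSB = 10/2^10 = 9.766 mV.
V_a = V_low + 289·LSB = 2.82227 V; V_b = V_low + 290·LSB = 2.83203 V.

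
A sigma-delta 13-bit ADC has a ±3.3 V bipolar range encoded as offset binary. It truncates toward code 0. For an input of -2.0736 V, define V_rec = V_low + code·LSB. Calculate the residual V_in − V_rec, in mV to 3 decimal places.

0.179 mV

One LSB is 6.6 V / 8192 = 0.806 mV.
(V_in − V_low)/LSB = (-2.0736 − (−3.3))/0.000805664 = 1522.2225 → code 1522 (floor).
V_rec = (−3.3) + 1522·0.000805664 = -2.0737793 V.
Error = -2.0736 − (−2.0737793) = 0.000179297 V = 0.179 mV.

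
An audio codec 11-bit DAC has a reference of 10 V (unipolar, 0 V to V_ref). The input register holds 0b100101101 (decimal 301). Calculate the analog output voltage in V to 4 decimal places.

LSB = 10 V / 2^11 = 4.883 mV.
Code 0b100101101 = 301 decimal.
V_out = 0 + 301 × 0.00488281 V = 1.46973 V.

1.4697 V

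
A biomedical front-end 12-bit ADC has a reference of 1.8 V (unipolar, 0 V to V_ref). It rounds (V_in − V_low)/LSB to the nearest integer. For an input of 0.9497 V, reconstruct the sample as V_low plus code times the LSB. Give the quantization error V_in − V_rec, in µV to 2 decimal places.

41.80 µV

LSB = 1.8/2^12 = 439.45 µV.
Scaled input = 2161.0951 LSBs, so code = 2161.
Code 2161 maps back to 0 + 2161×0.000439453 V = 0.9496582 V.
Difference: 4.17969e-05 V → 41.80 µV.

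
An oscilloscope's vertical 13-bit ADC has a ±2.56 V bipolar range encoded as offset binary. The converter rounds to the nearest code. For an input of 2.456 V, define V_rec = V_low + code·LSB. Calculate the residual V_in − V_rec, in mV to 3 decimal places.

Step size: 5.12 V ÷ 2^13 = 0.625 mV.
(V_in − V_low)/LSB = (2.456 − (−2.56))/0.000625 = 8025.6000 → code 8026 (round).
Reconstructed: 2.45625 V.
V_in − V_rec = -0.00025 V = -0.250 mV.

-0.250 mV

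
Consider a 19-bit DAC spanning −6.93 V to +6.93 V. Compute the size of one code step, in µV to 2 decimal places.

Full-scale span = 13.86 V.
LSB = 13.86 / 2^19 = 13.86 / 524288 = 2.64359e-05 V = 26.44 µV.

26.44 µV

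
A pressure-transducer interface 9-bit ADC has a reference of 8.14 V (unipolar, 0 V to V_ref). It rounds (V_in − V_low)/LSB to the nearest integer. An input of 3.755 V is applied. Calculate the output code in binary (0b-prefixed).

code 0b11101100 (decimal 236)

Full-scale span = 8.14 V; LSB = 8.14/2^9 = 15.898 mV.
(V_in − V_low)/LSB = (3.755 − 0) / 0.0158984 = 236.187.
Round → code 236.
In binary (0b-prefixed): 0b11101100.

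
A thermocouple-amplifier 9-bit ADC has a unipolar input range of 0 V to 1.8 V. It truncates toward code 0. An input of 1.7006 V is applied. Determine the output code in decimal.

Full-scale span = 1.8 V; LSB = 1.8/2^9 = 3.516 mV.
(1.7006 − 0) / 0.00351563 = 483.726 LSBs.
So the output code is 483.

code 483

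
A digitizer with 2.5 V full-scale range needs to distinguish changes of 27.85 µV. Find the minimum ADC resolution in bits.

Number of steps required ≥ 2.5 V / 27.85 µV = 89766.61.
Need 2^N ≥ 89766.61; 2^16 = 65536, 2^17 = 131072.
Minimum N = 17.

17 bits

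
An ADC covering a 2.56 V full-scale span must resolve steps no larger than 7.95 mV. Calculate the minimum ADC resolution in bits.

9 bits

Number of steps required ≥ 2.56 V / 7.95 mV = 322.01.
Need 2^N ≥ 322.01; 2^8 = 256, 2^9 = 512.
Minimum N = 9.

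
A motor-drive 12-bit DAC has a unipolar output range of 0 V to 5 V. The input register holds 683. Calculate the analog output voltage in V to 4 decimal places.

LSB = 5 V / 2^12 = 1.221 mV.
V_out = 0 + 683 × 0.0012207 V = 0.83374 V.

0.8337 V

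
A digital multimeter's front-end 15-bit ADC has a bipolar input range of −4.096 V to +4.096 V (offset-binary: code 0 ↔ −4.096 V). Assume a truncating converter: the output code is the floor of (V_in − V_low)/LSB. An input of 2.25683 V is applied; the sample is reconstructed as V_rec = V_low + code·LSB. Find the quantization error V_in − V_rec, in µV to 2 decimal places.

LSB = 8.192/2^15 = 250.00 µV.
(V_in − V_low)/LSB = (2.25683 − (−4.096))/0.00025 = 25411.3200 → code 25411 (floor).
Reconstructed: 2.25675 V.
Difference: 8e-05 V → 80.00 µV.

80.00 µV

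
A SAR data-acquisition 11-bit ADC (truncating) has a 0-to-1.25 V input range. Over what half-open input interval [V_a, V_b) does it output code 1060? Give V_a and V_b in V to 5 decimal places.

LSB = 1.25/2^11 = 0.610 mV.
V_a = V_low + 1060·LSB = 0.646973 V; V_b = V_low + 1061·LSB = 0.647583 V.

[0.64697 V, 0.64758 V)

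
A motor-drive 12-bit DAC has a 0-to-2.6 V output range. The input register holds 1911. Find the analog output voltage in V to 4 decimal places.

LSB = 2.6 V / 2^12 = 0.635 mV.
V_out = 0 + 1911 × 0.000634766 V = 1.21304 V.

1.2130 V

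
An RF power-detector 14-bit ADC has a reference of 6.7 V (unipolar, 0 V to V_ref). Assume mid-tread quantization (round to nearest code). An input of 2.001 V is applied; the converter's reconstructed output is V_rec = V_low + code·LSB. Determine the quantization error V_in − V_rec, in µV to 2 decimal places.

78.37 µV

LSB = 6.7/2^14 = 408.94 µV.
Scaled input = 4893.1916 LSBs, so code = 4893.
V_rec = 0 + 4893·0.000408936 = 2.0009216 V.
V_in − V_rec = 7.83691e-05 V = 78.37 µV.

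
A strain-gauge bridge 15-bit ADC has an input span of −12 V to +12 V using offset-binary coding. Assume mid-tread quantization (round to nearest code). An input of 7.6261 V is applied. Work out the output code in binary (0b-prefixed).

Full-scale span = 24 V; LSB = 24/2^15 = 0.732 mV.
Input sits at 26796.169 steps above V_low.
Round → code 26796.
In binary (0b-prefixed): 0b110100010101100.

code 0b110100010101100 (decimal 26796)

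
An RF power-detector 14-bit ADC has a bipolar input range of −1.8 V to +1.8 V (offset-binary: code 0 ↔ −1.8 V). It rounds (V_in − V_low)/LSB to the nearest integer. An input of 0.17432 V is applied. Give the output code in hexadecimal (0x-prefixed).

Full-scale span = 3.6 V; LSB = 3.6/2^14 = 219.73 µV.
(0.17432 − (−1.8)) / 0.000219727 = 8985.350 LSBs.
Round → code 8985.
In hexadecimal (0x-prefixed): 0x2319.

code 0x2319 (decimal 8985)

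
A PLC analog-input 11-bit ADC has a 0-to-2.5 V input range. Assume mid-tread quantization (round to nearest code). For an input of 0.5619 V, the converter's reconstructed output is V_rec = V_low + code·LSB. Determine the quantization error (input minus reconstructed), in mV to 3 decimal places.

One LSB is 2.5 V / 2048 = 1.221 mV.
(0.5619 − 0)/0.0012207 = 460.3085; round gives code 460.
V_rec = 0 + 460·0.0012207 = 0.56152344 V.
Difference: 0.000376562 V → 0.377 mV.

0.377 mV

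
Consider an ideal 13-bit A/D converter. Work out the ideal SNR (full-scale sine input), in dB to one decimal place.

80.0 dB

SNR ≈ 6.02·N + 1.76 dB = 6.02·13 + 1.76 = 80.02 dB.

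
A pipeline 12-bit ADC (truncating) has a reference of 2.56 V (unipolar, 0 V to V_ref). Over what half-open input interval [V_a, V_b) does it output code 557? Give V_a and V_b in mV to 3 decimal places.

LSB = 2.56/2^12 = 0.625 mV.
V_a = V_low + 557·LSB = 0.348125 V; V_b = V_low + 558·LSB = 0.34875 V.

[348.125 mV, 348.750 mV)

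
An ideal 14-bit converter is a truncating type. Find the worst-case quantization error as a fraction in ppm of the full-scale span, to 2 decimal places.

61.04 ppm

Truncating → worst-case error = 1 LSB = V_FS/2^14, so 1e+06/16384 = 61.0352 ppm of full scale.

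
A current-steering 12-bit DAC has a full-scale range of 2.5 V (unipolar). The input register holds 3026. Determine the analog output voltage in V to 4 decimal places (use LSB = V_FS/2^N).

LSB = 2.5 V / 2^12 = 0.610 mV.
V_out = 0 + 3026 × 0.000610352 V = 1.84692 V.

1.8469 V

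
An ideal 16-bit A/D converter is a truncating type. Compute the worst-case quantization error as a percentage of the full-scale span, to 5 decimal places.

Truncating → worst-case error = 1 LSB = V_FS/2^16, so 100/65536 = 0.00152588 % of full scale.

0.00153 %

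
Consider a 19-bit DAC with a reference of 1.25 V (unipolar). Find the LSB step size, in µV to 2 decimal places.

Full-scale span = 1.25 V.
LSB = 1.25 / 2^19 = 1.25 / 524288 = 2.38419e-06 V = 2.38 µV.

2.38 µV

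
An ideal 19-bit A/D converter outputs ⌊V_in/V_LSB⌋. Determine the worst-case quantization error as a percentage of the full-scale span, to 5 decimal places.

Truncating → worst-case error = 1 LSB = V_FS/2^19, so 100/524288 = 0.000190735 % of full scale.

0.00019 %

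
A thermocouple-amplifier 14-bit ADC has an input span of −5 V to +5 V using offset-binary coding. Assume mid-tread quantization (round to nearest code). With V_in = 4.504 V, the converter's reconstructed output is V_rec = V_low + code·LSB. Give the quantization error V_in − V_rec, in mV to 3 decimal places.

LSB = 10/2^14 = 0.610 mV.
(4.504 − (−5))/0.000610352 = 15571.3536; round gives code 15571.
Reconstructed: 4.5037842 V.
Error = 4.504 − 4.5037842 = 0.00021582 V = 0.216 mV.

0.216 mV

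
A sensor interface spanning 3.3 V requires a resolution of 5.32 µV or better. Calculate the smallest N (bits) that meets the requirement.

Number of steps required ≥ 3.3 V / 5.32 µV = 620300.75.
Need 2^N ≥ 620300.75; 2^19 = 524288, 2^20 = 1048576.
Minimum N = 20.

20 bits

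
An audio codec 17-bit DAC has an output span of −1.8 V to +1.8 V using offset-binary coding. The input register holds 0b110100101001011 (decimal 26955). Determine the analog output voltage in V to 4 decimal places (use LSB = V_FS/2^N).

-1.0597 V

LSB = 3.6 V / 2^17 = 27.47 µV.
Code 0b110100101001011 = 26955 decimal.
V_out = (−1.8) + 26955 × 2.74658e-05 V = -1.05966 V.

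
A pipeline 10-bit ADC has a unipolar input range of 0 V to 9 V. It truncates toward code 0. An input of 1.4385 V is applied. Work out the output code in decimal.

code 163

LSB = 9 V / 1024 = 8.789 mV.
(1.4385 − 0) / 0.00878906 = 163.669 LSBs.
So the output code is 163.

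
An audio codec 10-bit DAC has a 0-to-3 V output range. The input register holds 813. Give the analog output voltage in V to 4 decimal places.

2.3818 V

LSB = 3 V / 2^10 = 2.930 mV.
V_out = 0 + 813 × 0.00292969 V = 2.38184 V.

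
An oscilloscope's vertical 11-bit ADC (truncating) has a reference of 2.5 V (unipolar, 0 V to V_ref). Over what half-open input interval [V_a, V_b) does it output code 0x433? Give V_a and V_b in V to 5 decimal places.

LSB = 2.5/2^11 = 1.221 mV.
Code 0x433 = 1075 decimal.
V_a = V_low + 1075·LSB = 1.31226 V; V_b = V_low + 1076·LSB = 1.31348 V.

[1.31226 V, 1.31348 V)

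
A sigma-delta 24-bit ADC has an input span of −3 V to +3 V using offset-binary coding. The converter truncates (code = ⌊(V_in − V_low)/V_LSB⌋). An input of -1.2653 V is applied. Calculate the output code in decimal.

code 4850572

With 16777216 levels over 6 V, one step is 0.36 µV.
(V_in − V_low)/LSB = (-1.2653 − (−3)) / 3.57628e-07 = 4850572.766.
Floor → code 4850572.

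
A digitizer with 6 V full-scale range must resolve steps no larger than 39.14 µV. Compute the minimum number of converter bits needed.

Number of steps required ≥ 6 V / 39.14 µV = 153295.86.
Need 2^N ≥ 153295.86; 2^17 = 131072, 2^18 = 262144.
Minimum N = 18.

18 bits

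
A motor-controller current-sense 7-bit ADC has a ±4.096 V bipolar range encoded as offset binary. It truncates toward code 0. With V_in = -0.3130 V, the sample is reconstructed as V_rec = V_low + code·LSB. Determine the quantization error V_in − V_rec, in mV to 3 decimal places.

One LSB is 8.192 V / 128 = 64.000 mV.
(V_in − V_low)/LSB = (-0.3130 − (−4.096))/0.064 = 59.1094 → code 59 (floor).
Reconstructed: -0.32 V.
Error = -0.3130 − (−0.32) = 0.007 V = 7.000 mV.

7.000 mV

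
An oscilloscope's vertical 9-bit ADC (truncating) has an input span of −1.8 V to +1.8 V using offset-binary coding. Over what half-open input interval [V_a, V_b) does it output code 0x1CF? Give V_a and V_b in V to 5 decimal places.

[1.45547 V, 1.46250 V)

LSB = 3.6/2^9 = 7.031 mV.
Code 0x1CF = 463 decimal.
V_a = V_low + 463·LSB = 1.45547 V; V_b = V_low + 464·LSB = 1.4625 V.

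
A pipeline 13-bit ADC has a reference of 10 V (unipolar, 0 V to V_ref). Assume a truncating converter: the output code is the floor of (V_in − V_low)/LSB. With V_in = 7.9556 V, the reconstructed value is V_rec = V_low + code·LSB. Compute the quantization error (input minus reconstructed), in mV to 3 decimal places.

0.278 mV

Step size: 10 V ÷ 2^13 = 1.221 mV.
Scaled input = 6517.2275 LSBs, so code = 6517.
Code 6517 maps back to 0 + 6517×0.0012207 V = 7.9553223 V.
Difference: 0.000277734 V → 0.278 mV.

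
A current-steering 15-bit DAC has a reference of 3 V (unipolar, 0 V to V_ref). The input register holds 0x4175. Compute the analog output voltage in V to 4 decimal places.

LSB = 3 V / 2^15 = 91.55 µV.
Code 0x4175 = 16757 decimal.
V_out = 0 + 16757 × 9.15527e-05 V = 1.53415 V.

1.5341 V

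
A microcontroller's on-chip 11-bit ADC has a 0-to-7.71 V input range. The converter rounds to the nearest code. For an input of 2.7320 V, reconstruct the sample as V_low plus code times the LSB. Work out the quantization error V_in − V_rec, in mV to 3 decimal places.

Step size: 7.71 V ÷ 2^11 = 3.765 mV.
(2.7320 − 0)/0.00376465 = 725.6986; round gives code 726.
Code 726 maps back to 0 + 726×0.00376465 V = 2.7331348 V.
V_in − V_rec = -0.00113477 V = -1.135 mV.

-1.135 mV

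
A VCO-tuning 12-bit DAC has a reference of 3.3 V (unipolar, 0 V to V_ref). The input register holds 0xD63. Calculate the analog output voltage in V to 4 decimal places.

LSB = 3.3 V / 2^12 = 0.806 mV.
Code 0xD63 = 3427 decimal.
V_out = 0 + 3427 × 0.000805664 V = 2.76101 V.

2.7610 V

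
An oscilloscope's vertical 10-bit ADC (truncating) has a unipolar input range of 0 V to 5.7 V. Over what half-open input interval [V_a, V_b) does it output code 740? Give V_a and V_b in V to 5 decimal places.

[4.11914 V, 4.12471 V)

LSB = 5.7/2^10 = 5.566 mV.
V_a = V_low + 740·LSB = 4.11914 V; V_b = V_low + 741·LSB = 4.12471 V.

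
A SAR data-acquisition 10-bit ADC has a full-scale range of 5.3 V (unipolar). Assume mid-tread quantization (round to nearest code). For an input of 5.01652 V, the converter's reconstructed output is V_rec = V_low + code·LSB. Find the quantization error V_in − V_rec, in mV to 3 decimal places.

1.188 mV

One LSB is 5.3 V / 1024 = 5.176 mV.
(5.01652 − 0)/0.00517578 = 969.2295; round gives code 969.
V_rec = 0 + 969·0.00517578 = 5.015332 V.
Difference: 0.00118797 V → 1.188 mV.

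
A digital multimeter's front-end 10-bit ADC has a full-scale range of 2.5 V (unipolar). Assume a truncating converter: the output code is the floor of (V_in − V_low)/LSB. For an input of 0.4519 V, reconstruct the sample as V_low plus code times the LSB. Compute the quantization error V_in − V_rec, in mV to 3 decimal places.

0.240 mV

Step size: 2.5 V ÷ 2^10 = 2.441 mV.
(V_in − V_low)/LSB = (0.4519 − 0)/0.00244141 = 185.0982 → code 185 (floor).
Reconstructed: 0.45166016 V.
Error = 0.4519 − 0.45166016 = 0.000239844 V = 0.240 mV.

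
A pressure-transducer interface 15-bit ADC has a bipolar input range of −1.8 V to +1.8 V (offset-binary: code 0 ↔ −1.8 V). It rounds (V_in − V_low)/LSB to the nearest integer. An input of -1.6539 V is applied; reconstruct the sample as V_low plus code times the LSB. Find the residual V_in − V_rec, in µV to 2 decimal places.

-18.16 µV

LSB = 3.6/2^15 = 109.86 µV.
(V_in − V_low)/LSB = (-1.6539 − (−1.8))/0.000109863 = 1329.8347 → code 1330 (round).
V_rec = (−1.8) + 1330·0.000109863 = -1.6538818 V.
Error = -1.6539 − (−1.6538818) = -1.81641e-05 V = -18.16 µV.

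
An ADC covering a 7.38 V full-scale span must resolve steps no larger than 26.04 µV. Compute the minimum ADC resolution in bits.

Number of steps required ≥ 7.38 V / 26.04 µV = 283410.14.
Need 2^N ≥ 283410.14; 2^18 = 262144, 2^19 = 524288.
Minimum N = 19.

19 bits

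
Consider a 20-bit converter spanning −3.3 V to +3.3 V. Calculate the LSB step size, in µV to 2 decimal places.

Full-scale span = 6.6 V.
LSB = 6.6 / 2^20 = 6.6 / 1048576 = 6.29425e-06 V = 6.29 µV.

6.29 µV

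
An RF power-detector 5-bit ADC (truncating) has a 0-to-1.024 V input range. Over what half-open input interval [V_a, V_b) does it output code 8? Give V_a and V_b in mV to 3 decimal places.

[256.000 mV, 288.000 mV)

LSB = 1.024/2^5 = 32.000 mV.
V_a = V_low + 8·LSB = 0.256 V; V_b = V_low + 9·LSB = 0.288 V.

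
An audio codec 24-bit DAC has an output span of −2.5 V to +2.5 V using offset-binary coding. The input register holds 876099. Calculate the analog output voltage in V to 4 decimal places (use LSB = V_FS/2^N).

-2.2389 V

LSB = 5 V / 2^24 = 0.30 µV.
V_out = (−2.5) + 876099 × 2.98023e-07 V = -2.2389 V.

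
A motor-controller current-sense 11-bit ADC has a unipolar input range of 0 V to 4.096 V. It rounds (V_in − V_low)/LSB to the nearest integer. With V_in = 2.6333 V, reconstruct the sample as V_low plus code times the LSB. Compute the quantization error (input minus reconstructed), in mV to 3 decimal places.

-0.700 mV

Step size: 4.096 V ÷ 2^11 = 2.000 mV.
(V_in − V_low)/LSB = (2.6333 − 0)/0.002 = 1316.6500 → code 1317 (round).
Code 1317 maps back to 0 + 1317×0.002 V = 2.634 V.
Difference: -0.0007 V → -0.700 mV.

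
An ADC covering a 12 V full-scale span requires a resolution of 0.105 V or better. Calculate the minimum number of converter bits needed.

7 bits

Number of steps required ≥ 12 V / 0.105 V = 114.29.
Need 2^N ≥ 114.29; 2^6 = 64, 2^7 = 128.
Minimum N = 7.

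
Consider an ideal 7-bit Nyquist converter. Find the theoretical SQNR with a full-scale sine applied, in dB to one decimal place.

43.9 dB

SNR ≈ 6.02·N + 1.76 dB = 6.02·7 + 1.76 = 43.90 dB.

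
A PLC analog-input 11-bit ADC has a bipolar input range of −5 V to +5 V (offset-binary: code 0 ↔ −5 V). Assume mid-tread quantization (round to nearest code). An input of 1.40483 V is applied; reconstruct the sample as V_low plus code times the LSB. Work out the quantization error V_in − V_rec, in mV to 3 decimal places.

LSB = 10/2^11 = 4.883 mV.
Scaled input = 1311.7092 LSBs, so code = 1312.
Reconstructed: 1.40625 V.
Error = 1.40483 − 1.40625 = -0.00142 V = -1.420 mV.

-1.420 mV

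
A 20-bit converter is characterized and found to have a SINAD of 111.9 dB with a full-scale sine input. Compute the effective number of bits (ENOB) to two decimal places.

18.30 bits

ENOB = (SINAD − 1.76) / 6.02 = (111.9 − 1.76)/6.02 = 18.296.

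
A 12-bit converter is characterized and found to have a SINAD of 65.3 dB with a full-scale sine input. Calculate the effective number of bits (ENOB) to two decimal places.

ENOB = (SINAD − 1.76) / 6.02 = (65.3 − 1.76)/6.02 = 10.555.

10.55 bits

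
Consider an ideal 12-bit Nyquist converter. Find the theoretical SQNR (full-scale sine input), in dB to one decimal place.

74.0 dB

SNR ≈ 6.02·N + 1.76 dB = 6.02·12 + 1.76 = 74.00 dB.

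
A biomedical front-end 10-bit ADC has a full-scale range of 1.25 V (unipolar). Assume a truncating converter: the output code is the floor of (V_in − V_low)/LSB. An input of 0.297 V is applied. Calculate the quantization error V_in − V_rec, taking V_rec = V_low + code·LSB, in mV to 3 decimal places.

One LSB is 1.25 V / 1024 = 1.221 mV.
(0.297 − 0)/0.0012207 = 243.3024; ⌊·⌋ gives code 243.
Code 243 maps back to 0 + 243×0.0012207 V = 0.29663086 V.
V_in − V_rec = 0.000369141 V = 0.369 mV.

0.369 mV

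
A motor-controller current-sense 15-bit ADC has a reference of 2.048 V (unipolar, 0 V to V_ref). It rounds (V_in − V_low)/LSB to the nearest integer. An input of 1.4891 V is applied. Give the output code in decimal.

code 23826

LSB = 2.048 V / 32768 = 62.50 µV.
(1.4891 − 0) / 6.25e-05 = 23825.600 LSBs.
So the output code is 23826.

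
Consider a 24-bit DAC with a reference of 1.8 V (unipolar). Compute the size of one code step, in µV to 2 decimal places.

Full-scale span = 1.8 V.
LSB = 1.8 / 2^24 = 1.8 / 16777216 = 1.07288e-07 V = 0.11 µV.

0.11 µV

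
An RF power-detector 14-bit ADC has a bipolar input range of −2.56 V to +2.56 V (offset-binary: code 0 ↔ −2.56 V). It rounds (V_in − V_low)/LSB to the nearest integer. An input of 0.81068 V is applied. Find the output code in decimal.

code 10786

LSB = 5.12 V / 16384 = 312.50 µV.
(V_in − V_low)/LSB = (0.81068 − (−2.56)) / 0.0003125 = 10786.176.
So the output code is 10786.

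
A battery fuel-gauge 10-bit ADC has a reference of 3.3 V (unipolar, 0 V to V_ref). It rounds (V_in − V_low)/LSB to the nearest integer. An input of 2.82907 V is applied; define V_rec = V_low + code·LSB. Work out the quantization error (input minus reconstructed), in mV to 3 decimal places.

-0.422 mV

Step size: 3.3 V ÷ 2^10 = 3.223 mV.
Scaled input = 877.8690 LSBs, so code = 878.
Code 878 maps back to 0 + 878×0.00322266 V = 2.8294922 V.
Error = 2.82907 − 2.8294922 = -0.000422187 V = -0.422 mV.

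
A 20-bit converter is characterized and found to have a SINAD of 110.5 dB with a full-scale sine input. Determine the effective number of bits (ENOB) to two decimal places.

ENOB = (SINAD − 1.76) / 6.02 = (110.5 − 1.76)/6.02 = 18.063.

18.06 bits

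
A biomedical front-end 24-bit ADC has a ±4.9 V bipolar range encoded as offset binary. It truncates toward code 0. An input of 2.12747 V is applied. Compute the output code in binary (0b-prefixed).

With 16777216 levels over 9.8 V, one step is 0.58 µV.
(2.12747 − (−4.9)) / 5.84126e-07 = 12030753.278 LSBs.
So the output code is 12030753.
In binary (0b-prefixed): 0b101101111001001100100001.

code 0b101101111001001100100001 (decimal 12030753)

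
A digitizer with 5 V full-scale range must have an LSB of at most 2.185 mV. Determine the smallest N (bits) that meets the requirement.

Number of steps required ≥ 5 V / 2.185 mV = 2288.33.
Need 2^N ≥ 2288.33; 2^11 = 2048, 2^12 = 4096.
Minimum N = 12.

12 bits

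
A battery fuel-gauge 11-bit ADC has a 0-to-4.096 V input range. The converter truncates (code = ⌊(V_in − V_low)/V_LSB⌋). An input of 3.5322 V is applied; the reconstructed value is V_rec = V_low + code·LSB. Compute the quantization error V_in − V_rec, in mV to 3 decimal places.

0.200 mV

Step size: 4.096 V ÷ 2^11 = 2.000 mV.
Scaled input = 1766.1000 LSBs, so code = 1766.
Reconstructed: 3.532 V.
V_in − V_rec = 0.0002 V = 0.200 mV.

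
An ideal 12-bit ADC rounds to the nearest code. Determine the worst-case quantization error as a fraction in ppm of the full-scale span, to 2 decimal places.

Rounding → worst-case error = ½ LSB = V_FS/2^13, so 1e+06/8192 = 122.07 ppm of full scale.

122.07 ppm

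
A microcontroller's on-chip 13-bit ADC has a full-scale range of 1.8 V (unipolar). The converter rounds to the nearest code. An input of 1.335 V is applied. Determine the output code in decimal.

code 6076

With 8192 levels over 1.8 V, one step is 219.73 µV.
(V_in − V_low)/LSB = (1.335 − 0) / 0.000219727 = 6075.733.
round(6075.733) = 6076.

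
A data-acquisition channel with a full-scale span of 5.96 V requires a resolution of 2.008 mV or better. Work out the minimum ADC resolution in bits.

Number of steps required ≥ 5.96 V / 2.008 mV = 2968.13.
Need 2^N ≥ 2968.13; 2^11 = 2048, 2^12 = 4096.
Minimum N = 12.

12 bits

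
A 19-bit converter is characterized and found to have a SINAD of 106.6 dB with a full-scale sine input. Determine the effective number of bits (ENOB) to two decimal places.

ENOB = (SINAD − 1.76) / 6.02 = (106.6 − 1.76)/6.02 = 17.415.

17.42 bits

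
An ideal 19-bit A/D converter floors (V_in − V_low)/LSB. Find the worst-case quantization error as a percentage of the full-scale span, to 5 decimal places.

Truncating → worst-case error = 1 LSB = V_FS/2^19, so 100/524288 = 0.000190735 % of full scale.

0.00019 %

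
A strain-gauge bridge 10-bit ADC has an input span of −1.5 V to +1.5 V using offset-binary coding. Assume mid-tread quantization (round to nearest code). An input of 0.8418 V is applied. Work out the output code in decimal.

With 1024 levels over 3 V, one step is 2.930 mV.
Input sits at 799.334 steps above V_low.
round(799.334) = 799.

code 799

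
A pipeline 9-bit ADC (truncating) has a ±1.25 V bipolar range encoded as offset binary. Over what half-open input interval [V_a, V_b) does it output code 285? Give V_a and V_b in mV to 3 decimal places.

[141.602 mV, 146.484 mV)

LSB = 2.5/2^9 = 4.883 mV.
V_a = V_low + 285·LSB = 0.141602 V; V_b = V_low + 286·LSB = 0.146484 V.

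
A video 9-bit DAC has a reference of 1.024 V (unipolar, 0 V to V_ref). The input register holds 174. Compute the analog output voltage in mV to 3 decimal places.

LSB = 1.024 V / 2^9 = 2.000 mV.
V_out = 0 + 174 × 0.002 V = 0.348 V.
= 348.000 mV.

348.000 mV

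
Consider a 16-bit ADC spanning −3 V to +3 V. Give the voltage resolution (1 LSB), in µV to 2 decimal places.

91.55 µV

Full-scale span = 6 V.
LSB = 6 / 2^16 = 6 / 65536 = 9.15527e-05 V = 91.55 µV.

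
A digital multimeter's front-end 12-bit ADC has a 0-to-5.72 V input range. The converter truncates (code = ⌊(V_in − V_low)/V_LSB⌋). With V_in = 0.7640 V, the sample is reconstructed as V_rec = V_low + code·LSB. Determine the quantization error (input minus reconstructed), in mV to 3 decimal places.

0.123 mV

Step size: 5.72 V ÷ 2^12 = 1.396 mV.
(0.7640 − 0)/0.00139648 = 547.0881; ⌊·⌋ gives code 547.
Reconstructed: 0.76387695 V.
Difference: 0.000123047 V → 0.123 mV.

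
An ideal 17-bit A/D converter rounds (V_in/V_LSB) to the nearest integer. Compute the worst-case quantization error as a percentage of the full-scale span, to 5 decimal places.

Rounding → worst-case error = ½ LSB = V_FS/2^18, so 100/262144 = 0.00038147 % of full scale.

0.00038 %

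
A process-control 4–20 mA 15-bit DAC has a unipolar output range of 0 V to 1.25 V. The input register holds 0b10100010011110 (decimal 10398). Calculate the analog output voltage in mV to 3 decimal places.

396.652 mV

LSB = 1.25 V / 2^15 = 38.15 µV.
Code 0b10100010011110 = 10398 decimal.
V_out = 0 + 10398 × 3.8147e-05 V = 0.396652 V.
= 396.652 mV.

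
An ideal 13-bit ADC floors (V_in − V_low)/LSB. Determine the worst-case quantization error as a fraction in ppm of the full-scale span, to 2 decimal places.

122.07 ppm

Truncating → worst-case error = 1 LSB = V_FS/2^13, so 1e+06/8192 = 122.07 ppm of full scale.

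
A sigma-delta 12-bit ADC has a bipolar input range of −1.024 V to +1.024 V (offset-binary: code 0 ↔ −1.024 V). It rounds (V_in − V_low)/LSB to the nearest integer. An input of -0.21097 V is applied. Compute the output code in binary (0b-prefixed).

code 0b11001011010 (decimal 1626)

LSB = 2.048 V / 4096 = 0.500 mV.
Input sits at 1626.060 steps above V_low.
round(1626.060) = 1626.
In binary (0b-prefixed): 0b11001011010.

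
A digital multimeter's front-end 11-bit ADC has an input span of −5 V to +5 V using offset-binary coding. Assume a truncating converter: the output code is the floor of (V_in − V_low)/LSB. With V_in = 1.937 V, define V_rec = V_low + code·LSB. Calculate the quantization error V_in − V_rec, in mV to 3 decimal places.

Step size: 10 V ÷ 2^11 = 4.883 mV.
(V_in − V_low)/LSB = (1.937 − (−5))/0.00488281 = 1420.6976 → code 1420 (floor).
Reconstructed: 1.9335938 V.
V_in − V_rec = 0.00340625 V = 3.406 mV.

3.406 mV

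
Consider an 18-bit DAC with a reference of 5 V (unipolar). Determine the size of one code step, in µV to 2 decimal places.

Full-scale span = 5 V.
LSB = 5 / 2^18 = 5 / 262144 = 1.90735e-05 V = 19.07 µV.

19.07 µV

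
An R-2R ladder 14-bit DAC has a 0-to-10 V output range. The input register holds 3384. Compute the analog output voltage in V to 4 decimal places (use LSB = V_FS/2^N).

2.0654 V

LSB = 10 V / 2^14 = 0.610 mV.
V_out = 0 + 3384 × 0.000610352 V = 2.06543 V.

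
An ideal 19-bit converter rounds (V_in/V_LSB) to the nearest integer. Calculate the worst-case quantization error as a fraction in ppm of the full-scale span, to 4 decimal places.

0.9537 ppm

Rounding → worst-case error = ½ LSB = V_FS/2^20, so 1e+06/1048576 = 0.953674 ppm of full scale.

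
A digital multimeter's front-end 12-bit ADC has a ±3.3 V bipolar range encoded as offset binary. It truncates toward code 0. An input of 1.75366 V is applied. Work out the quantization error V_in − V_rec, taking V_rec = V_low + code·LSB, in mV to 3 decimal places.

0.535 mV

One LSB is 6.6 V / 4096 = 1.611 mV.
Scaled input = 3136.3320 LSBs, so code = 3136.
V_rec = (−3.3) + 3136·0.00161133 = 1.753125 V.
Error = 1.75366 − 1.753125 = 0.000535 V = 0.535 mV.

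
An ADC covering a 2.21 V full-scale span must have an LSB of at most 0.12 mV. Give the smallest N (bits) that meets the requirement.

15 bits

Number of steps required ≥ 2.21 V / 0.12 mV = 18416.67.
Need 2^N ≥ 18416.67; 2^14 = 16384, 2^15 = 32768.
Minimum N = 15.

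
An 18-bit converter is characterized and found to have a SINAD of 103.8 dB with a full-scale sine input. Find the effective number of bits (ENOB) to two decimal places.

ENOB = (SINAD − 1.76) / 6.02 = (103.8 − 1.76)/6.02 = 16.950.

16.95 bits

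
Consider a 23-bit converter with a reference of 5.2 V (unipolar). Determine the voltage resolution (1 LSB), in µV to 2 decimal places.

Full-scale span = 5.2 V.
LSB = 5.2 / 2^23 = 5.2 / 8388608 = 6.19888e-07 V = 0.62 µV.

0.62 µV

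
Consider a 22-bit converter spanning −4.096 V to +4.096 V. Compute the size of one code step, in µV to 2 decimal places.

Full-scale span = 8.192 V.
LSB = 8.192 / 2^22 = 8.192 / 4194304 = 1.95313e-06 V = 1.95 µV.

1.95 µV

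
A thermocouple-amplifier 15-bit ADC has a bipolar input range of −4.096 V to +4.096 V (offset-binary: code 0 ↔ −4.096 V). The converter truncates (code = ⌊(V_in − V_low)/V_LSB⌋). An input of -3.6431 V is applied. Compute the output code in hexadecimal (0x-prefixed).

With 32768 levels over 8.192 V, one step is 250.00 µV.
(V_in − V_low)/LSB = (-3.6431 − (−4.096)) / 0.00025 = 1811.600.
⌊·⌋(1811.600) = 1811.
In hexadecimal (0x-prefixed): 0x713.

code 0x713 (decimal 1811)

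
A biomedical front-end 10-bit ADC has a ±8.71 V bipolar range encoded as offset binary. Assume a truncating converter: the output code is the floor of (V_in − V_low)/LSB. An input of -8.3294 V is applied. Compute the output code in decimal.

LSB = 17.42 V / 1024 = 17.012 mV.
Input sits at 22.373 steps above V_low.
⌊·⌋(22.373) = 22.

code 22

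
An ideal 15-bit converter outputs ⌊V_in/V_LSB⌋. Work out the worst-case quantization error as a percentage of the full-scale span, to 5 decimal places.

Truncating → worst-case error = 1 LSB = V_FS/2^15, so 100/32768 = 0.00305176 % of full scale.

0.00305 %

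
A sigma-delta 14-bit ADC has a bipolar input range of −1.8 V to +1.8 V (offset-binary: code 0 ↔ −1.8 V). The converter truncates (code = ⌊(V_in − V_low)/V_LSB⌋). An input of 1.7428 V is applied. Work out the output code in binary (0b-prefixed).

code 0b11111011111011 (decimal 16123)

With 16384 levels over 3.6 V, one step is 219.73 µV.
(V_in − V_low)/LSB = (1.7428 − (−1.8)) / 0.000219727 = 16123.676.
So the output code is 16123.
In binary (0b-prefixed): 0b11111011111011.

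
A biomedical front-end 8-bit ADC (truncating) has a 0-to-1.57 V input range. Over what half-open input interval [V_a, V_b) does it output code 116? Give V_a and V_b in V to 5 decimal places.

[0.71141 V, 0.71754 V)

LSB = 1.57/2^8 = 6.133 mV.
V_a = V_low + 116·LSB = 0.711406 V; V_b = V_low + 117·LSB = 0.717539 V.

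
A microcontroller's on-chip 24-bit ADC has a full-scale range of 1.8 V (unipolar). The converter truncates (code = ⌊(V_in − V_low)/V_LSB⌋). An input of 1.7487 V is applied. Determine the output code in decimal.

LSB = 1.8 V / 16777216 = 0.11 µV.
Input sits at 16299065.344 steps above V_low.
Floor → code 16299065.

code 16299065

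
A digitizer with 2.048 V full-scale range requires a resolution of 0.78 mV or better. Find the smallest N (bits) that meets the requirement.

12 bits

Number of steps required ≥ 2.048 V / 0.78 mV = 2625.64.
Need 2^N ≥ 2625.64; 2^11 = 2048, 2^12 = 4096.
Minimum N = 12.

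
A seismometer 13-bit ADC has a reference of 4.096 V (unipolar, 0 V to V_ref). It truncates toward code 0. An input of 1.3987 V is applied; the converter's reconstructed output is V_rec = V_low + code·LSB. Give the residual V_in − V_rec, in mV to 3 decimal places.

LSB = 4.096/2^13 = 0.500 mV.
Scaled input = 2797.4000 LSBs, so code = 2797.
Code 2797 maps back to 0 + 2797×0.0005 V = 1.3985 V.
V_in − V_rec = 0.0002 V = 0.200 mV.

0.200 mV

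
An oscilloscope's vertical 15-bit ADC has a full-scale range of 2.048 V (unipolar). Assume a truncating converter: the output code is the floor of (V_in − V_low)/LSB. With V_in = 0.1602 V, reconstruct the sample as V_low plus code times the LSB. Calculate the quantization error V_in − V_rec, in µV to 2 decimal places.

Step size: 2.048 V ÷ 2^15 = 62.50 µV.
(0.1602 − 0)/6.25e-05 = 2563.2000; ⌊·⌋ gives code 2563.
V_rec = 0 + 2563·6.25e-05 = 0.1601875 V.
Difference: 1.25e-05 V → 12.50 µV.

12.50 µV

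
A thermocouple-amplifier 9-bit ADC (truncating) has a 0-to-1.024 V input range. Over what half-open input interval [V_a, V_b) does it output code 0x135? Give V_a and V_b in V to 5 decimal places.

[0.61800 V, 0.62000 V)

LSB = 1.024/2^9 = 2.000 mV.
Code 0x135 = 309 decimal.
V_a = V_low + 309·LSB = 0.618 V; V_b = V_low + 310·LSB = 0.62 V.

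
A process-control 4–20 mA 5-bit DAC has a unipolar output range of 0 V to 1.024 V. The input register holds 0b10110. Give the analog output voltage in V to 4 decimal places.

0.7040 V

LSB = 1.024 V / 2^5 = 32.000 mV.
Code 0b10110 = 22 decimal.
V_out = 0 + 22 × 0.032 V = 0.704 V.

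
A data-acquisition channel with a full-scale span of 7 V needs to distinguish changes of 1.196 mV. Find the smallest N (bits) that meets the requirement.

Number of steps required ≥ 7 V / 1.196 mV = 5852.84.
Need 2^N ≥ 5852.84; 2^12 = 4096, 2^13 = 8192.
Minimum N = 13.

13 bits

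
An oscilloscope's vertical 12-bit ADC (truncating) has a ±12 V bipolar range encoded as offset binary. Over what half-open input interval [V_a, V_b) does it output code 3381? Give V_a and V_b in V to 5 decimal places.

[7.81055 V, 7.81641 V)

LSB = 24/2^12 = 5.859 mV.
V_a = V_low + 3381·LSB = 7.81055 V; V_b = V_low + 3382·LSB = 7.81641 V.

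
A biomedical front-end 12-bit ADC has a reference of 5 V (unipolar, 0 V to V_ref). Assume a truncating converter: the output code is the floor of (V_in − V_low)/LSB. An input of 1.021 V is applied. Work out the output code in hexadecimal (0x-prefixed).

Full-scale span = 5 V; LSB = 5/2^12 = 1.221 mV.
(1.021 − 0) / 0.0012207 = 836.403 LSBs.
⌊·⌋(836.403) = 836.
In hexadecimal (0x-prefixed): 0x344.

code 0x344 (decimal 836)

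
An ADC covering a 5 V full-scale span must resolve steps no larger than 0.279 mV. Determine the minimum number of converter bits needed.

15 bits

Number of steps required ≥ 5 V / 0.279 mV = 17921.15.
Need 2^N ≥ 17921.15; 2^14 = 16384, 2^15 = 32768.
Minimum N = 15.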